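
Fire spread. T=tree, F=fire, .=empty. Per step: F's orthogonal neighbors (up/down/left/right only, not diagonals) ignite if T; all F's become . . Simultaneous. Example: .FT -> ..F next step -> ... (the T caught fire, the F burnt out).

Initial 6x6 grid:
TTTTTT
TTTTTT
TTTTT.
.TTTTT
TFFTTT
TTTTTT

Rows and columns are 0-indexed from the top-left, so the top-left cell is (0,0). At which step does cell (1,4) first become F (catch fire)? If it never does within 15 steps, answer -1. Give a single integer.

Step 1: cell (1,4)='T' (+6 fires, +2 burnt)
Step 2: cell (1,4)='T' (+6 fires, +6 burnt)
Step 3: cell (1,4)='T' (+7 fires, +6 burnt)
Step 4: cell (1,4)='T' (+7 fires, +7 burnt)
Step 5: cell (1,4)='F' (+3 fires, +7 burnt)
  -> target ignites at step 5
Step 6: cell (1,4)='.' (+2 fires, +3 burnt)
Step 7: cell (1,4)='.' (+1 fires, +2 burnt)
Step 8: cell (1,4)='.' (+0 fires, +1 burnt)
  fire out at step 8

5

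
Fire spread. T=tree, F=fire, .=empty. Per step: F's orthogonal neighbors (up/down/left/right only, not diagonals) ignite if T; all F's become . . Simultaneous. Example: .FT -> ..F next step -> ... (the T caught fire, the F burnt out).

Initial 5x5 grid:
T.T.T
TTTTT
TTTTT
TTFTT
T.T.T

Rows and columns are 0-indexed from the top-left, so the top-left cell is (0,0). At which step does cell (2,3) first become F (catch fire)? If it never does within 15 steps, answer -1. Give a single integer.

Step 1: cell (2,3)='T' (+4 fires, +1 burnt)
Step 2: cell (2,3)='F' (+5 fires, +4 burnt)
  -> target ignites at step 2
Step 3: cell (2,3)='.' (+7 fires, +5 burnt)
Step 4: cell (2,3)='.' (+2 fires, +7 burnt)
Step 5: cell (2,3)='.' (+2 fires, +2 burnt)
Step 6: cell (2,3)='.' (+0 fires, +2 burnt)
  fire out at step 6

2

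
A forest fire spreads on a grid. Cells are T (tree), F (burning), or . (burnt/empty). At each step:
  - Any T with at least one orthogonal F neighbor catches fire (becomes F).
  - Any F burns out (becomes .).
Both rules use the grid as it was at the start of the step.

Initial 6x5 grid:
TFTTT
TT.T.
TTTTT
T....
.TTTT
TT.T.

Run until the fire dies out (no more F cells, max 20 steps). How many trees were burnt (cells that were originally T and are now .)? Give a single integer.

Answer: 13

Derivation:
Step 1: +3 fires, +1 burnt (F count now 3)
Step 2: +3 fires, +3 burnt (F count now 3)
Step 3: +4 fires, +3 burnt (F count now 4)
Step 4: +2 fires, +4 burnt (F count now 2)
Step 5: +1 fires, +2 burnt (F count now 1)
Step 6: +0 fires, +1 burnt (F count now 0)
Fire out after step 6
Initially T: 20, now '.': 23
Total burnt (originally-T cells now '.'): 13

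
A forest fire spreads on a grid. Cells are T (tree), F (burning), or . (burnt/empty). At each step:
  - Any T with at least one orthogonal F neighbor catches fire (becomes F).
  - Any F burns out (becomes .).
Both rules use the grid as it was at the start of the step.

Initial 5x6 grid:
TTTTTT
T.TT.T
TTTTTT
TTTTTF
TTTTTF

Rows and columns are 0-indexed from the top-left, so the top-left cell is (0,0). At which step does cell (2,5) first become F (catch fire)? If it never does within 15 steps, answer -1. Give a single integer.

Step 1: cell (2,5)='F' (+3 fires, +2 burnt)
  -> target ignites at step 1
Step 2: cell (2,5)='.' (+4 fires, +3 burnt)
Step 3: cell (2,5)='.' (+4 fires, +4 burnt)
Step 4: cell (2,5)='.' (+5 fires, +4 burnt)
Step 5: cell (2,5)='.' (+5 fires, +5 burnt)
Step 6: cell (2,5)='.' (+2 fires, +5 burnt)
Step 7: cell (2,5)='.' (+2 fires, +2 burnt)
Step 8: cell (2,5)='.' (+1 fires, +2 burnt)
Step 9: cell (2,5)='.' (+0 fires, +1 burnt)
  fire out at step 9

1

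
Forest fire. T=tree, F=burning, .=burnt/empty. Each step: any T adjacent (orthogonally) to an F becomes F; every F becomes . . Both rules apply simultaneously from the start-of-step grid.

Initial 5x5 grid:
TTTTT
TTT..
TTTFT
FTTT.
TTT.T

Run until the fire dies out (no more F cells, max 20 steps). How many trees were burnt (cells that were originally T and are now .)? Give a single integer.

Step 1: +6 fires, +2 burnt (F count now 6)
Step 2: +5 fires, +6 burnt (F count now 5)
Step 3: +4 fires, +5 burnt (F count now 4)
Step 4: +2 fires, +4 burnt (F count now 2)
Step 5: +1 fires, +2 burnt (F count now 1)
Step 6: +0 fires, +1 burnt (F count now 0)
Fire out after step 6
Initially T: 19, now '.': 24
Total burnt (originally-T cells now '.'): 18

Answer: 18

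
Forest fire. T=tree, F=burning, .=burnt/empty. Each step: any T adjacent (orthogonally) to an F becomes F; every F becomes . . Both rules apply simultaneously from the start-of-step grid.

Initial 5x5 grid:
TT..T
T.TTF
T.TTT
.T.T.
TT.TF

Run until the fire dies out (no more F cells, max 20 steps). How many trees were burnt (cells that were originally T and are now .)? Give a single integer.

Step 1: +4 fires, +2 burnt (F count now 4)
Step 2: +3 fires, +4 burnt (F count now 3)
Step 3: +1 fires, +3 burnt (F count now 1)
Step 4: +0 fires, +1 burnt (F count now 0)
Fire out after step 4
Initially T: 15, now '.': 18
Total burnt (originally-T cells now '.'): 8

Answer: 8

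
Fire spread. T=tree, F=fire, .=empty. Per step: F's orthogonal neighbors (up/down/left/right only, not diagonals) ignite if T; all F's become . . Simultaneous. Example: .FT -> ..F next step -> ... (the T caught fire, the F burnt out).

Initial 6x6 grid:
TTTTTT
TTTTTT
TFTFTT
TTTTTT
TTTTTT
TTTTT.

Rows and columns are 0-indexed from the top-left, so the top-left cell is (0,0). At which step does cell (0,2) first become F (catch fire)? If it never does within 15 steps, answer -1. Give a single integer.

Step 1: cell (0,2)='T' (+7 fires, +2 burnt)
Step 2: cell (0,2)='T' (+11 fires, +7 burnt)
Step 3: cell (0,2)='F' (+10 fires, +11 burnt)
  -> target ignites at step 3
Step 4: cell (0,2)='.' (+5 fires, +10 burnt)
Step 5: cell (0,2)='.' (+0 fires, +5 burnt)
  fire out at step 5

3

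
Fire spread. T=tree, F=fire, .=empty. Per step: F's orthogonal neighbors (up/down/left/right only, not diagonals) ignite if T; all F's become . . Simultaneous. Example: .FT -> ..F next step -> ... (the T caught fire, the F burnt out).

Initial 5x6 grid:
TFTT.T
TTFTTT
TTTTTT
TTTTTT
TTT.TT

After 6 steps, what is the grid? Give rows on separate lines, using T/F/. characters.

Step 1: 5 trees catch fire, 2 burn out
  F.FT.T
  TF.FTT
  TTFTTT
  TTTTTT
  TTT.TT
Step 2: 6 trees catch fire, 5 burn out
  ...F.T
  F...FT
  TF.FTT
  TTFTTT
  TTT.TT
Step 3: 6 trees catch fire, 6 burn out
  .....T
  .....F
  F...FT
  TF.FTT
  TTF.TT
Step 4: 5 trees catch fire, 6 burn out
  .....F
  ......
  .....F
  F...FT
  TF..TT
Step 5: 3 trees catch fire, 5 burn out
  ......
  ......
  ......
  .....F
  F...FT
Step 6: 1 trees catch fire, 3 burn out
  ......
  ......
  ......
  ......
  .....F

......
......
......
......
.....F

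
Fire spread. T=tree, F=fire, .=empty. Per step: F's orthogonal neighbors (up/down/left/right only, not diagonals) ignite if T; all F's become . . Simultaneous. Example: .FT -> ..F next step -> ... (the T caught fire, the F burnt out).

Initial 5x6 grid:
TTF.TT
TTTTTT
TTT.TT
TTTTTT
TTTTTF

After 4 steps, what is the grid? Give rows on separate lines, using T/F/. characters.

Step 1: 4 trees catch fire, 2 burn out
  TF..TT
  TTFTTT
  TTT.TT
  TTTTTF
  TTTTF.
Step 2: 7 trees catch fire, 4 burn out
  F...TT
  TF.FTT
  TTF.TF
  TTTTF.
  TTTF..
Step 3: 8 trees catch fire, 7 burn out
  ....TT
  F...FF
  TF..F.
  TTFF..
  TTF...
Step 4: 5 trees catch fire, 8 burn out
  ....FF
  ......
  F.....
  TF....
  TF....

....FF
......
F.....
TF....
TF....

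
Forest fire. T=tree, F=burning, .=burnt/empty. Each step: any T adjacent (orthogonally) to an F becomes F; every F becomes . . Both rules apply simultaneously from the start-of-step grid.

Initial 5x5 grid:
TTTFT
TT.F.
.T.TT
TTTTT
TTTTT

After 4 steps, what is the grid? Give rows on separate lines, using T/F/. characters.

Step 1: 3 trees catch fire, 2 burn out
  TTF.F
  TT...
  .T.FT
  TTTTT
  TTTTT
Step 2: 3 trees catch fire, 3 burn out
  TF...
  TT...
  .T..F
  TTTFT
  TTTTT
Step 3: 5 trees catch fire, 3 burn out
  F....
  TF...
  .T...
  TTF.F
  TTTFT
Step 4: 5 trees catch fire, 5 burn out
  .....
  F....
  .F...
  TF...
  TTF.F

.....
F....
.F...
TF...
TTF.F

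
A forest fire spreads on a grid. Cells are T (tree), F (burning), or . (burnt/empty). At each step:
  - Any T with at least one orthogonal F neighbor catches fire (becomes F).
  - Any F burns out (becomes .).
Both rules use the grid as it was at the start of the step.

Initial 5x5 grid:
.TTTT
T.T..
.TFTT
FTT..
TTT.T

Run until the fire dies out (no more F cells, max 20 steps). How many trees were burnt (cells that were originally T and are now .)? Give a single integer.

Step 1: +6 fires, +2 burnt (F count now 6)
Step 2: +4 fires, +6 burnt (F count now 4)
Step 3: +2 fires, +4 burnt (F count now 2)
Step 4: +1 fires, +2 burnt (F count now 1)
Step 5: +0 fires, +1 burnt (F count now 0)
Fire out after step 5
Initially T: 15, now '.': 23
Total burnt (originally-T cells now '.'): 13

Answer: 13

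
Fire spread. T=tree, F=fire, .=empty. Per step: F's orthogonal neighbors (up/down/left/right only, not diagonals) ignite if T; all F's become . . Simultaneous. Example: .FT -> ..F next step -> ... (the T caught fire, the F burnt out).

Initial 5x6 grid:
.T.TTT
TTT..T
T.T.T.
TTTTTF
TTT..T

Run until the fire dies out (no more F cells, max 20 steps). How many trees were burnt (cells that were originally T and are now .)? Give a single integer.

Answer: 16

Derivation:
Step 1: +2 fires, +1 burnt (F count now 2)
Step 2: +2 fires, +2 burnt (F count now 2)
Step 3: +1 fires, +2 burnt (F count now 1)
Step 4: +3 fires, +1 burnt (F count now 3)
Step 5: +3 fires, +3 burnt (F count now 3)
Step 6: +3 fires, +3 burnt (F count now 3)
Step 7: +2 fires, +3 burnt (F count now 2)
Step 8: +0 fires, +2 burnt (F count now 0)
Fire out after step 8
Initially T: 20, now '.': 26
Total burnt (originally-T cells now '.'): 16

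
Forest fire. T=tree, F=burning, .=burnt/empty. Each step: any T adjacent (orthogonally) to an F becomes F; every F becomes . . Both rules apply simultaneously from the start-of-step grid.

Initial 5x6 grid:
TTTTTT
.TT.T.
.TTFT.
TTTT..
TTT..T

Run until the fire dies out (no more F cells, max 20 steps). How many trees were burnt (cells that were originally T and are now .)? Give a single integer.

Step 1: +3 fires, +1 burnt (F count now 3)
Step 2: +4 fires, +3 burnt (F count now 4)
Step 3: +5 fires, +4 burnt (F count now 5)
Step 4: +5 fires, +5 burnt (F count now 5)
Step 5: +2 fires, +5 burnt (F count now 2)
Step 6: +0 fires, +2 burnt (F count now 0)
Fire out after step 6
Initially T: 20, now '.': 29
Total burnt (originally-T cells now '.'): 19

Answer: 19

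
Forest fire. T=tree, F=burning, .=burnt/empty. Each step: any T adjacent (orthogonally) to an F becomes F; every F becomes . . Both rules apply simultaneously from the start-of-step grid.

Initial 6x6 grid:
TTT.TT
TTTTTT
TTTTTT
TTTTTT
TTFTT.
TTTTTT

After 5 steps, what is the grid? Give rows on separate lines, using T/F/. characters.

Step 1: 4 trees catch fire, 1 burn out
  TTT.TT
  TTTTTT
  TTTTTT
  TTFTTT
  TF.FT.
  TTFTTT
Step 2: 7 trees catch fire, 4 burn out
  TTT.TT
  TTTTTT
  TTFTTT
  TF.FTT
  F...F.
  TF.FTT
Step 3: 7 trees catch fire, 7 burn out
  TTT.TT
  TTFTTT
  TF.FTT
  F...FT
  ......
  F...FT
Step 4: 7 trees catch fire, 7 burn out
  TTF.TT
  TF.FTT
  F...FT
  .....F
  ......
  .....F
Step 5: 4 trees catch fire, 7 burn out
  TF..TT
  F...FT
  .....F
  ......
  ......
  ......

TF..TT
F...FT
.....F
......
......
......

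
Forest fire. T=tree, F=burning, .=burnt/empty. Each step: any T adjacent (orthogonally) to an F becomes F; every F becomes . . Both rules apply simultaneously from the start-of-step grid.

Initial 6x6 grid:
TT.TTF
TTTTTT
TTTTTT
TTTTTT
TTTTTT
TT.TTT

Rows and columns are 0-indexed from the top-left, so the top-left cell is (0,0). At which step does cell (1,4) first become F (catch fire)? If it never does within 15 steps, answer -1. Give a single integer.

Step 1: cell (1,4)='T' (+2 fires, +1 burnt)
Step 2: cell (1,4)='F' (+3 fires, +2 burnt)
  -> target ignites at step 2
Step 3: cell (1,4)='.' (+3 fires, +3 burnt)
Step 4: cell (1,4)='.' (+4 fires, +3 burnt)
Step 5: cell (1,4)='.' (+5 fires, +4 burnt)
Step 6: cell (1,4)='.' (+6 fires, +5 burnt)
Step 7: cell (1,4)='.' (+5 fires, +6 burnt)
Step 8: cell (1,4)='.' (+2 fires, +5 burnt)
Step 9: cell (1,4)='.' (+2 fires, +2 burnt)
Step 10: cell (1,4)='.' (+1 fires, +2 burnt)
Step 11: cell (1,4)='.' (+0 fires, +1 burnt)
  fire out at step 11

2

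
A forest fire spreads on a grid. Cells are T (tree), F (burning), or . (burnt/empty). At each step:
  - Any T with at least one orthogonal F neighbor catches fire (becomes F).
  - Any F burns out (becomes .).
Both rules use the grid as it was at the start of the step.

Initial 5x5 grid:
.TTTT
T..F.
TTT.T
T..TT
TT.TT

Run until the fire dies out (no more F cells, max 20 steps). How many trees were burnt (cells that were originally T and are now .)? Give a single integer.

Answer: 4

Derivation:
Step 1: +1 fires, +1 burnt (F count now 1)
Step 2: +2 fires, +1 burnt (F count now 2)
Step 3: +1 fires, +2 burnt (F count now 1)
Step 4: +0 fires, +1 burnt (F count now 0)
Fire out after step 4
Initially T: 16, now '.': 13
Total burnt (originally-T cells now '.'): 4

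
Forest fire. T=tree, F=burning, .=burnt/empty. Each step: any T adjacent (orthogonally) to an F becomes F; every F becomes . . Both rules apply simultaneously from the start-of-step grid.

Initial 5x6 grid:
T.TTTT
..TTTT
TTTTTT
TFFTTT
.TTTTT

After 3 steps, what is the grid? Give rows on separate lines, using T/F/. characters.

Step 1: 6 trees catch fire, 2 burn out
  T.TTTT
  ..TTTT
  TFFTTT
  F..FTT
  .FFTTT
Step 2: 5 trees catch fire, 6 burn out
  T.TTTT
  ..FTTT
  F..FTT
  ....FT
  ...FTT
Step 3: 5 trees catch fire, 5 burn out
  T.FTTT
  ...FTT
  ....FT
  .....F
  ....FT

T.FTTT
...FTT
....FT
.....F
....FT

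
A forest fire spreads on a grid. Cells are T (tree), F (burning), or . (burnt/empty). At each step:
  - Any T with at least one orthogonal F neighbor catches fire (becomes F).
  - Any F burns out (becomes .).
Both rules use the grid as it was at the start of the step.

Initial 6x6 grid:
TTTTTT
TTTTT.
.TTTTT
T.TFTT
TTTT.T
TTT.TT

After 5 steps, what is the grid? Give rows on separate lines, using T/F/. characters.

Step 1: 4 trees catch fire, 1 burn out
  TTTTTT
  TTTTT.
  .TTFTT
  T.F.FT
  TTTF.T
  TTT.TT
Step 2: 5 trees catch fire, 4 burn out
  TTTTTT
  TTTFT.
  .TF.FT
  T....F
  TTF..T
  TTT.TT
Step 3: 8 trees catch fire, 5 burn out
  TTTFTT
  TTF.F.
  .F...F
  T.....
  TF...F
  TTF.TT
Step 4: 6 trees catch fire, 8 burn out
  TTF.FT
  TF....
  ......
  T.....
  F.....
  TF..TF
Step 5: 6 trees catch fire, 6 burn out
  TF...F
  F.....
  ......
  F.....
  ......
  F...F.

TF...F
F.....
......
F.....
......
F...F.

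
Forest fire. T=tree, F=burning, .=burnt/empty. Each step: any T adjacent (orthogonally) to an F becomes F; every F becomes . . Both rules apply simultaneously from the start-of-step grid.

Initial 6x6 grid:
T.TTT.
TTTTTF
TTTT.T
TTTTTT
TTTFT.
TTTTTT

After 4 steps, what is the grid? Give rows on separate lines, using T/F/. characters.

Step 1: 6 trees catch fire, 2 burn out
  T.TTT.
  TTTTF.
  TTTT.F
  TTTFTT
  TTF.F.
  TTTFTT
Step 2: 9 trees catch fire, 6 burn out
  T.TTF.
  TTTF..
  TTTF..
  TTF.FF
  TF....
  TTF.FT
Step 3: 7 trees catch fire, 9 burn out
  T.TF..
  TTF...
  TTF...
  TF....
  F.....
  TF...F
Step 4: 5 trees catch fire, 7 burn out
  T.F...
  TF....
  TF....
  F.....
  ......
  F.....

T.F...
TF....
TF....
F.....
......
F.....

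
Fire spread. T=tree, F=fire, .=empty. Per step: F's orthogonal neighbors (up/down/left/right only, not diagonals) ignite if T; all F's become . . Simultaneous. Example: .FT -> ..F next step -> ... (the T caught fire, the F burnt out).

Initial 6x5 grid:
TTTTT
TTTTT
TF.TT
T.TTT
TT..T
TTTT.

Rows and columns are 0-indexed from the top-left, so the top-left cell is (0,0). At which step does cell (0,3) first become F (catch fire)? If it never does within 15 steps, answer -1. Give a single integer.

Step 1: cell (0,3)='T' (+2 fires, +1 burnt)
Step 2: cell (0,3)='T' (+4 fires, +2 burnt)
Step 3: cell (0,3)='T' (+4 fires, +4 burnt)
Step 4: cell (0,3)='F' (+5 fires, +4 burnt)
  -> target ignites at step 4
Step 5: cell (0,3)='.' (+4 fires, +5 burnt)
Step 6: cell (0,3)='.' (+3 fires, +4 burnt)
Step 7: cell (0,3)='.' (+2 fires, +3 burnt)
Step 8: cell (0,3)='.' (+0 fires, +2 burnt)
  fire out at step 8

4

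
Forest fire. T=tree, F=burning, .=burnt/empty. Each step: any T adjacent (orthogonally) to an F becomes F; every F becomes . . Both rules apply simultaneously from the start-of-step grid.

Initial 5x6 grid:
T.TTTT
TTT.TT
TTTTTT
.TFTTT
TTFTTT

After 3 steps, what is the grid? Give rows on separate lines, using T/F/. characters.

Step 1: 5 trees catch fire, 2 burn out
  T.TTTT
  TTT.TT
  TTFTTT
  .F.FTT
  TF.FTT
Step 2: 6 trees catch fire, 5 burn out
  T.TTTT
  TTF.TT
  TF.FTT
  ....FT
  F...FT
Step 3: 6 trees catch fire, 6 burn out
  T.FTTT
  TF..TT
  F...FT
  .....F
  .....F

T.FTTT
TF..TT
F...FT
.....F
.....F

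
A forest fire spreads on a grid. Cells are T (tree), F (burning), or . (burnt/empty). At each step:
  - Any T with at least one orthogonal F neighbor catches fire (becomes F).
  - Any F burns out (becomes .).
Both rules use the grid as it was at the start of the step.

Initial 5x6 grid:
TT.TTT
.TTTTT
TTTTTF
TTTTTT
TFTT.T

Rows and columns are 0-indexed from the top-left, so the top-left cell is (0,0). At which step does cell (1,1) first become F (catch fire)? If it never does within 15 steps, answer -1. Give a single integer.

Step 1: cell (1,1)='T' (+6 fires, +2 burnt)
Step 2: cell (1,1)='T' (+9 fires, +6 burnt)
Step 3: cell (1,1)='F' (+6 fires, +9 burnt)
  -> target ignites at step 3
Step 4: cell (1,1)='.' (+3 fires, +6 burnt)
Step 5: cell (1,1)='.' (+1 fires, +3 burnt)
Step 6: cell (1,1)='.' (+0 fires, +1 burnt)
  fire out at step 6

3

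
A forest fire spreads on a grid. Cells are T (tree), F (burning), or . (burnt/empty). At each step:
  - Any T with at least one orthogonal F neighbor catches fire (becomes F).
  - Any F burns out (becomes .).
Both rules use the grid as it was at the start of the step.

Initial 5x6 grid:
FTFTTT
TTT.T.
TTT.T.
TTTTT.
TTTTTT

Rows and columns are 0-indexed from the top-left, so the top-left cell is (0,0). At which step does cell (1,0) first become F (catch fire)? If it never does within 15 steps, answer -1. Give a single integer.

Step 1: cell (1,0)='F' (+4 fires, +2 burnt)
  -> target ignites at step 1
Step 2: cell (1,0)='.' (+4 fires, +4 burnt)
Step 3: cell (1,0)='.' (+5 fires, +4 burnt)
Step 4: cell (1,0)='.' (+5 fires, +5 burnt)
Step 5: cell (1,0)='.' (+3 fires, +5 burnt)
Step 6: cell (1,0)='.' (+1 fires, +3 burnt)
Step 7: cell (1,0)='.' (+1 fires, +1 burnt)
Step 8: cell (1,0)='.' (+0 fires, +1 burnt)
  fire out at step 8

1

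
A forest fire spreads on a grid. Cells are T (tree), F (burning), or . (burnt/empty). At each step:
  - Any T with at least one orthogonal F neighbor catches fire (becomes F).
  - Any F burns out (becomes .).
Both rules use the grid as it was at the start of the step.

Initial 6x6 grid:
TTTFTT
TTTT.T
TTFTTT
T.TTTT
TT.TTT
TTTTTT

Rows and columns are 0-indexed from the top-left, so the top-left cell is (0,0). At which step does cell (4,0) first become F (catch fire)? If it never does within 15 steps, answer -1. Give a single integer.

Step 1: cell (4,0)='T' (+7 fires, +2 burnt)
Step 2: cell (4,0)='T' (+6 fires, +7 burnt)
Step 3: cell (4,0)='T' (+7 fires, +6 burnt)
Step 4: cell (4,0)='F' (+4 fires, +7 burnt)
  -> target ignites at step 4
Step 5: cell (4,0)='.' (+5 fires, +4 burnt)
Step 6: cell (4,0)='.' (+2 fires, +5 burnt)
Step 7: cell (4,0)='.' (+0 fires, +2 burnt)
  fire out at step 7

4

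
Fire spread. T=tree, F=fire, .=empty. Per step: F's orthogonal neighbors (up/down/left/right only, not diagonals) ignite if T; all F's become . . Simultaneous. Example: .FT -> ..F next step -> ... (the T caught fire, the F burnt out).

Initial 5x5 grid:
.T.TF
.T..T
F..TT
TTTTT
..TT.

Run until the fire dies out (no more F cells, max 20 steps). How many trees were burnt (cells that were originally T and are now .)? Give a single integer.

Step 1: +3 fires, +2 burnt (F count now 3)
Step 2: +2 fires, +3 burnt (F count now 2)
Step 3: +3 fires, +2 burnt (F count now 3)
Step 4: +2 fires, +3 burnt (F count now 2)
Step 5: +1 fires, +2 burnt (F count now 1)
Step 6: +0 fires, +1 burnt (F count now 0)
Fire out after step 6
Initially T: 13, now '.': 23
Total burnt (originally-T cells now '.'): 11

Answer: 11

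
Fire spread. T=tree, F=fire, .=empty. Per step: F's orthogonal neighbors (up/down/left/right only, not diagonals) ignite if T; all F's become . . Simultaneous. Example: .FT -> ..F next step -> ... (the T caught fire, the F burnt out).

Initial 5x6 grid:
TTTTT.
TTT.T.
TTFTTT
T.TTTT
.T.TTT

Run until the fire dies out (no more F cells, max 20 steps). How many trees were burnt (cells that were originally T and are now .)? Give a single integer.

Answer: 22

Derivation:
Step 1: +4 fires, +1 burnt (F count now 4)
Step 2: +5 fires, +4 burnt (F count now 5)
Step 3: +8 fires, +5 burnt (F count now 8)
Step 4: +4 fires, +8 burnt (F count now 4)
Step 5: +1 fires, +4 burnt (F count now 1)
Step 6: +0 fires, +1 burnt (F count now 0)
Fire out after step 6
Initially T: 23, now '.': 29
Total burnt (originally-T cells now '.'): 22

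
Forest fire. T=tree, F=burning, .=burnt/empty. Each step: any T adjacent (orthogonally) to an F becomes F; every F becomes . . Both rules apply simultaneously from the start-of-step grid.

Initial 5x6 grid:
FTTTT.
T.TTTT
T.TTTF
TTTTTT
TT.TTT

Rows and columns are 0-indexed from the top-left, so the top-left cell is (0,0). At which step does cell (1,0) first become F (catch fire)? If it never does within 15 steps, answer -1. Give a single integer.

Step 1: cell (1,0)='F' (+5 fires, +2 burnt)
  -> target ignites at step 1
Step 2: cell (1,0)='.' (+6 fires, +5 burnt)
Step 3: cell (1,0)='.' (+8 fires, +6 burnt)
Step 4: cell (1,0)='.' (+4 fires, +8 burnt)
Step 5: cell (1,0)='.' (+1 fires, +4 burnt)
Step 6: cell (1,0)='.' (+0 fires, +1 burnt)
  fire out at step 6

1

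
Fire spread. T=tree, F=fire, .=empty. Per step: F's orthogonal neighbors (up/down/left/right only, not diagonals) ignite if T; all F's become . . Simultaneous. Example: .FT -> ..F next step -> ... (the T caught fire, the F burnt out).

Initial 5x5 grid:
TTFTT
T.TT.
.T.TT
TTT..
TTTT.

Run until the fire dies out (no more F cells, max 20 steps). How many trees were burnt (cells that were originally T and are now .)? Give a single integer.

Step 1: +3 fires, +1 burnt (F count now 3)
Step 2: +3 fires, +3 burnt (F count now 3)
Step 3: +2 fires, +3 burnt (F count now 2)
Step 4: +1 fires, +2 burnt (F count now 1)
Step 5: +0 fires, +1 burnt (F count now 0)
Fire out after step 5
Initially T: 17, now '.': 17
Total burnt (originally-T cells now '.'): 9

Answer: 9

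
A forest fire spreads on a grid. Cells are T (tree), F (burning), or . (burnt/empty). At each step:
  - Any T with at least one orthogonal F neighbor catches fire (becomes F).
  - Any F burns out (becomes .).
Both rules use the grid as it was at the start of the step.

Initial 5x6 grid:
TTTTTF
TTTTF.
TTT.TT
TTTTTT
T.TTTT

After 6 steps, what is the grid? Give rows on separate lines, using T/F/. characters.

Step 1: 3 trees catch fire, 2 burn out
  TTTTF.
  TTTF..
  TTT.FT
  TTTTTT
  T.TTTT
Step 2: 4 trees catch fire, 3 burn out
  TTTF..
  TTF...
  TTT..F
  TTTTFT
  T.TTTT
Step 3: 6 trees catch fire, 4 burn out
  TTF...
  TF....
  TTF...
  TTTF.F
  T.TTFT
Step 4: 6 trees catch fire, 6 burn out
  TF....
  F.....
  TF....
  TTF...
  T.TF.F
Step 5: 4 trees catch fire, 6 burn out
  F.....
  ......
  F.....
  TF....
  T.F...
Step 6: 1 trees catch fire, 4 burn out
  ......
  ......
  ......
  F.....
  T.....

......
......
......
F.....
T.....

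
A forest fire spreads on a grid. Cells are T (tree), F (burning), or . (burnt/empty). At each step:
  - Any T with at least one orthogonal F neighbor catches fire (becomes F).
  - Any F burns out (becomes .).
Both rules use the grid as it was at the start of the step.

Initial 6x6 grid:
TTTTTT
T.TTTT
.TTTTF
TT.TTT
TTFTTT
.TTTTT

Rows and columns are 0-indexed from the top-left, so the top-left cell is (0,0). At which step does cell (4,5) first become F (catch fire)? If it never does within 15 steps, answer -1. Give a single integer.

Step 1: cell (4,5)='T' (+6 fires, +2 burnt)
Step 2: cell (4,5)='F' (+11 fires, +6 burnt)
  -> target ignites at step 2
Step 3: cell (4,5)='.' (+7 fires, +11 burnt)
Step 4: cell (4,5)='.' (+2 fires, +7 burnt)
Step 5: cell (4,5)='.' (+1 fires, +2 burnt)
Step 6: cell (4,5)='.' (+1 fires, +1 burnt)
Step 7: cell (4,5)='.' (+1 fires, +1 burnt)
Step 8: cell (4,5)='.' (+1 fires, +1 burnt)
Step 9: cell (4,5)='.' (+0 fires, +1 burnt)
  fire out at step 9

2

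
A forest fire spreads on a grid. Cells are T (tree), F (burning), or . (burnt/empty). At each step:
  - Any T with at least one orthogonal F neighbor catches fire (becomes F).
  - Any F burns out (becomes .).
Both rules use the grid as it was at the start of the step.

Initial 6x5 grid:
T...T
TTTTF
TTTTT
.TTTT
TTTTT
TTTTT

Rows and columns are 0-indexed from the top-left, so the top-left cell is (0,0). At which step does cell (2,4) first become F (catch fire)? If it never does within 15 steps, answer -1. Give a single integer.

Step 1: cell (2,4)='F' (+3 fires, +1 burnt)
  -> target ignites at step 1
Step 2: cell (2,4)='.' (+3 fires, +3 burnt)
Step 3: cell (2,4)='.' (+4 fires, +3 burnt)
Step 4: cell (2,4)='.' (+5 fires, +4 burnt)
Step 5: cell (2,4)='.' (+5 fires, +5 burnt)
Step 6: cell (2,4)='.' (+2 fires, +5 burnt)
Step 7: cell (2,4)='.' (+2 fires, +2 burnt)
Step 8: cell (2,4)='.' (+1 fires, +2 burnt)
Step 9: cell (2,4)='.' (+0 fires, +1 burnt)
  fire out at step 9

1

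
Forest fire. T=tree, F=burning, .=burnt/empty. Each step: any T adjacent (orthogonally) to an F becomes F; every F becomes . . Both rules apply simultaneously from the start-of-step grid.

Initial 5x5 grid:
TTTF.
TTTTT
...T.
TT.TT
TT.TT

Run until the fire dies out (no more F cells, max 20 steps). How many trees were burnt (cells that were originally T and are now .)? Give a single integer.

Step 1: +2 fires, +1 burnt (F count now 2)
Step 2: +4 fires, +2 burnt (F count now 4)
Step 3: +3 fires, +4 burnt (F count now 3)
Step 4: +3 fires, +3 burnt (F count now 3)
Step 5: +1 fires, +3 burnt (F count now 1)
Step 6: +0 fires, +1 burnt (F count now 0)
Fire out after step 6
Initially T: 17, now '.': 21
Total burnt (originally-T cells now '.'): 13

Answer: 13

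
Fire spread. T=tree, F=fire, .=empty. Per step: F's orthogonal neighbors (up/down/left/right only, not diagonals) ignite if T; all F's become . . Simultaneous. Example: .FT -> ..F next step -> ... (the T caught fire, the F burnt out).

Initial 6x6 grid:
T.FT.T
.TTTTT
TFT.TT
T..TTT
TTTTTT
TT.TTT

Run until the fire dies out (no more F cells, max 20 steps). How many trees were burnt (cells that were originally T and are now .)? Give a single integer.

Step 1: +5 fires, +2 burnt (F count now 5)
Step 2: +2 fires, +5 burnt (F count now 2)
Step 3: +2 fires, +2 burnt (F count now 2)
Step 4: +4 fires, +2 burnt (F count now 4)
Step 5: +5 fires, +4 burnt (F count now 5)
Step 6: +4 fires, +5 burnt (F count now 4)
Step 7: +3 fires, +4 burnt (F count now 3)
Step 8: +1 fires, +3 burnt (F count now 1)
Step 9: +0 fires, +1 burnt (F count now 0)
Fire out after step 9
Initially T: 27, now '.': 35
Total burnt (originally-T cells now '.'): 26

Answer: 26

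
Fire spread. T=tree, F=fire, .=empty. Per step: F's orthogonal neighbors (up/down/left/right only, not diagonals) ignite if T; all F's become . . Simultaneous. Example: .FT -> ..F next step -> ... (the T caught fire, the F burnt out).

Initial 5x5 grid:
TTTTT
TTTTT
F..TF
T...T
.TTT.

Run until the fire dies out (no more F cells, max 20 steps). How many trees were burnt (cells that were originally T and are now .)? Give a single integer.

Step 1: +5 fires, +2 burnt (F count now 5)
Step 2: +4 fires, +5 burnt (F count now 4)
Step 3: +3 fires, +4 burnt (F count now 3)
Step 4: +1 fires, +3 burnt (F count now 1)
Step 5: +0 fires, +1 burnt (F count now 0)
Fire out after step 5
Initially T: 16, now '.': 22
Total burnt (originally-T cells now '.'): 13

Answer: 13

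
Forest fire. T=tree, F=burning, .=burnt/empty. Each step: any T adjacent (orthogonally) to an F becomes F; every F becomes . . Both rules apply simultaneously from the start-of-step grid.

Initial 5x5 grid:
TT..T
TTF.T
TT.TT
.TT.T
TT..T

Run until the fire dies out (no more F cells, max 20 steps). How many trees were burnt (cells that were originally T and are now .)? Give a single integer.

Step 1: +1 fires, +1 burnt (F count now 1)
Step 2: +3 fires, +1 burnt (F count now 3)
Step 3: +3 fires, +3 burnt (F count now 3)
Step 4: +2 fires, +3 burnt (F count now 2)
Step 5: +1 fires, +2 burnt (F count now 1)
Step 6: +0 fires, +1 burnt (F count now 0)
Fire out after step 6
Initially T: 16, now '.': 19
Total burnt (originally-T cells now '.'): 10

Answer: 10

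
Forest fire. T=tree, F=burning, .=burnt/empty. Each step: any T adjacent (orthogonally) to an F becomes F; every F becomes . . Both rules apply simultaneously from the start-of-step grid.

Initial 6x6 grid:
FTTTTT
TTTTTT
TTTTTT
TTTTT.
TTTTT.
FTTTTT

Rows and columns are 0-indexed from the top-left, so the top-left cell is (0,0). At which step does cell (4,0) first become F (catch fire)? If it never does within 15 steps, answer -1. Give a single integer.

Step 1: cell (4,0)='F' (+4 fires, +2 burnt)
  -> target ignites at step 1
Step 2: cell (4,0)='.' (+6 fires, +4 burnt)
Step 3: cell (4,0)='.' (+6 fires, +6 burnt)
Step 4: cell (4,0)='.' (+6 fires, +6 burnt)
Step 5: cell (4,0)='.' (+6 fires, +6 burnt)
Step 6: cell (4,0)='.' (+3 fires, +6 burnt)
Step 7: cell (4,0)='.' (+1 fires, +3 burnt)
Step 8: cell (4,0)='.' (+0 fires, +1 burnt)
  fire out at step 8

1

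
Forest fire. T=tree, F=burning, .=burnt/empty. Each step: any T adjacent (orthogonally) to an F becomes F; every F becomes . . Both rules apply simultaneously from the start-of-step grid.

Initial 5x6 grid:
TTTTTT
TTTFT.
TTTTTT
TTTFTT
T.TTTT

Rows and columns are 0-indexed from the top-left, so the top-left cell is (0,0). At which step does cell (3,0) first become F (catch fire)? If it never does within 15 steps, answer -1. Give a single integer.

Step 1: cell (3,0)='T' (+7 fires, +2 burnt)
Step 2: cell (3,0)='T' (+9 fires, +7 burnt)
Step 3: cell (3,0)='F' (+7 fires, +9 burnt)
  -> target ignites at step 3
Step 4: cell (3,0)='.' (+3 fires, +7 burnt)
Step 5: cell (3,0)='.' (+0 fires, +3 burnt)
  fire out at step 5

3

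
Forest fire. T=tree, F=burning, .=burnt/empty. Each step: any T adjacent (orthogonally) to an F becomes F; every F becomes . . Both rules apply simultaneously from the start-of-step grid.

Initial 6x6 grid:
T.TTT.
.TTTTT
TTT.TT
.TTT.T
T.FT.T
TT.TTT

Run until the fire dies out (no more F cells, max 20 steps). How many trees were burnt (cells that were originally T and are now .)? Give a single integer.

Step 1: +2 fires, +1 burnt (F count now 2)
Step 2: +4 fires, +2 burnt (F count now 4)
Step 3: +3 fires, +4 burnt (F count now 3)
Step 4: +5 fires, +3 burnt (F count now 5)
Step 5: +3 fires, +5 burnt (F count now 3)
Step 6: +4 fires, +3 burnt (F count now 4)
Step 7: +1 fires, +4 burnt (F count now 1)
Step 8: +0 fires, +1 burnt (F count now 0)
Fire out after step 8
Initially T: 26, now '.': 32
Total burnt (originally-T cells now '.'): 22

Answer: 22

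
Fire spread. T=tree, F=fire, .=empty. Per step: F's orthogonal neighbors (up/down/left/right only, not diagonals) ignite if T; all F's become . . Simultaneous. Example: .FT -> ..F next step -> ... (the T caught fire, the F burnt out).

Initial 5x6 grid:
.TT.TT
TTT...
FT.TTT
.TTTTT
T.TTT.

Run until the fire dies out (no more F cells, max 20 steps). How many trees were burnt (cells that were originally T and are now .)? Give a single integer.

Step 1: +2 fires, +1 burnt (F count now 2)
Step 2: +2 fires, +2 burnt (F count now 2)
Step 3: +3 fires, +2 burnt (F count now 3)
Step 4: +3 fires, +3 burnt (F count now 3)
Step 5: +3 fires, +3 burnt (F count now 3)
Step 6: +3 fires, +3 burnt (F count now 3)
Step 7: +1 fires, +3 burnt (F count now 1)
Step 8: +0 fires, +1 burnt (F count now 0)
Fire out after step 8
Initially T: 20, now '.': 27
Total burnt (originally-T cells now '.'): 17

Answer: 17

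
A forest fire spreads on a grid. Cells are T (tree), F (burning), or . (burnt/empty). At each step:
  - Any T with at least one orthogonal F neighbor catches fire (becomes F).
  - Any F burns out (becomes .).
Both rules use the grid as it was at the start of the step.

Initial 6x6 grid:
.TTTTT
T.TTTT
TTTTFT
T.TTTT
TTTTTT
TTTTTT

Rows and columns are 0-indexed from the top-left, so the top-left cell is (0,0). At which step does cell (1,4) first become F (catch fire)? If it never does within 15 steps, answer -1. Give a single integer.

Step 1: cell (1,4)='F' (+4 fires, +1 burnt)
  -> target ignites at step 1
Step 2: cell (1,4)='.' (+7 fires, +4 burnt)
Step 3: cell (1,4)='.' (+8 fires, +7 burnt)
Step 4: cell (1,4)='.' (+5 fires, +8 burnt)
Step 5: cell (1,4)='.' (+5 fires, +5 burnt)
Step 6: cell (1,4)='.' (+2 fires, +5 burnt)
Step 7: cell (1,4)='.' (+1 fires, +2 burnt)
Step 8: cell (1,4)='.' (+0 fires, +1 burnt)
  fire out at step 8

1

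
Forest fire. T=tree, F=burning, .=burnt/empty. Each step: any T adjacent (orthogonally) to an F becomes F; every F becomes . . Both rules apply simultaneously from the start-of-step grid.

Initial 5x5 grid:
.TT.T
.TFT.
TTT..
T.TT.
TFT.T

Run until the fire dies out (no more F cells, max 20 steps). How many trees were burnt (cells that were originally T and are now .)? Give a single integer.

Answer: 12

Derivation:
Step 1: +6 fires, +2 burnt (F count now 6)
Step 2: +4 fires, +6 burnt (F count now 4)
Step 3: +2 fires, +4 burnt (F count now 2)
Step 4: +0 fires, +2 burnt (F count now 0)
Fire out after step 4
Initially T: 14, now '.': 23
Total burnt (originally-T cells now '.'): 12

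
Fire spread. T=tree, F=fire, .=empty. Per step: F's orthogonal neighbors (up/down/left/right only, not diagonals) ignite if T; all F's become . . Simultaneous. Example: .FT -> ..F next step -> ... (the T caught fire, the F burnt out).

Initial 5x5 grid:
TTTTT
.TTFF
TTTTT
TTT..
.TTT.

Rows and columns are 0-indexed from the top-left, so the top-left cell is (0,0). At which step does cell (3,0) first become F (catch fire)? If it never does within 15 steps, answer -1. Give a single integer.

Step 1: cell (3,0)='T' (+5 fires, +2 burnt)
Step 2: cell (3,0)='T' (+3 fires, +5 burnt)
Step 3: cell (3,0)='T' (+3 fires, +3 burnt)
Step 4: cell (3,0)='T' (+4 fires, +3 burnt)
Step 5: cell (3,0)='F' (+3 fires, +4 burnt)
  -> target ignites at step 5
Step 6: cell (3,0)='.' (+0 fires, +3 burnt)
  fire out at step 6

5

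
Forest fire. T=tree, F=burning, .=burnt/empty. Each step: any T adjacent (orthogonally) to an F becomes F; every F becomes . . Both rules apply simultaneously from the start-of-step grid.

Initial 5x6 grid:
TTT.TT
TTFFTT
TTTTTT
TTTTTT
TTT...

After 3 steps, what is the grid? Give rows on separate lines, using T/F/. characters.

Step 1: 5 trees catch fire, 2 burn out
  TTF.TT
  TF..FT
  TTFFTT
  TTTTTT
  TTT...
Step 2: 8 trees catch fire, 5 burn out
  TF..FT
  F....F
  TF..FT
  TTFFTT
  TTT...
Step 3: 7 trees catch fire, 8 burn out
  F....F
  ......
  F....F
  TF..FT
  TTF...

F....F
......
F....F
TF..FT
TTF...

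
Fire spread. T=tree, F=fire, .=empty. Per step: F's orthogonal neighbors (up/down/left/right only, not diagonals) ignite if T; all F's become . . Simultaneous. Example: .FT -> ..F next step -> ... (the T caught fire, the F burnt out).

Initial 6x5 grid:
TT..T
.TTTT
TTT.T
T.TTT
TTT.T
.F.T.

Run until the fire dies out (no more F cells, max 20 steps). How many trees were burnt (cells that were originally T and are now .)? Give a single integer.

Answer: 19

Derivation:
Step 1: +1 fires, +1 burnt (F count now 1)
Step 2: +2 fires, +1 burnt (F count now 2)
Step 3: +2 fires, +2 burnt (F count now 2)
Step 4: +3 fires, +2 burnt (F count now 3)
Step 5: +3 fires, +3 burnt (F count now 3)
Step 6: +4 fires, +3 burnt (F count now 4)
Step 7: +2 fires, +4 burnt (F count now 2)
Step 8: +2 fires, +2 burnt (F count now 2)
Step 9: +0 fires, +2 burnt (F count now 0)
Fire out after step 9
Initially T: 20, now '.': 29
Total burnt (originally-T cells now '.'): 19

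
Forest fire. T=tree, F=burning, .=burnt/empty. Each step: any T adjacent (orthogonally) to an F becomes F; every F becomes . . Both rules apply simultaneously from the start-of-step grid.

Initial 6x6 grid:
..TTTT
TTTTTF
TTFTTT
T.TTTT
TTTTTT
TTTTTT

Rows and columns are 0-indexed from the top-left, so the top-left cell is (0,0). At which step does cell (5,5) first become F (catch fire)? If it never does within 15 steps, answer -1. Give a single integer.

Step 1: cell (5,5)='T' (+7 fires, +2 burnt)
Step 2: cell (5,5)='T' (+9 fires, +7 burnt)
Step 3: cell (5,5)='T' (+8 fires, +9 burnt)
Step 4: cell (5,5)='F' (+5 fires, +8 burnt)
  -> target ignites at step 4
Step 5: cell (5,5)='.' (+2 fires, +5 burnt)
Step 6: cell (5,5)='.' (+0 fires, +2 burnt)
  fire out at step 6

4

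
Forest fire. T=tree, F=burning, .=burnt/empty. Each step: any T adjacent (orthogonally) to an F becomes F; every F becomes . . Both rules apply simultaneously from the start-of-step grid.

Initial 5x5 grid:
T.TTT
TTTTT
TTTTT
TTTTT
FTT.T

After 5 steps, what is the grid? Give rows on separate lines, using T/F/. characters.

Step 1: 2 trees catch fire, 1 burn out
  T.TTT
  TTTTT
  TTTTT
  FTTTT
  .FT.T
Step 2: 3 trees catch fire, 2 burn out
  T.TTT
  TTTTT
  FTTTT
  .FTTT
  ..F.T
Step 3: 3 trees catch fire, 3 burn out
  T.TTT
  FTTTT
  .FTTT
  ..FTT
  ....T
Step 4: 4 trees catch fire, 3 burn out
  F.TTT
  .FTTT
  ..FTT
  ...FT
  ....T
Step 5: 3 trees catch fire, 4 burn out
  ..TTT
  ..FTT
  ...FT
  ....F
  ....T

..TTT
..FTT
...FT
....F
....T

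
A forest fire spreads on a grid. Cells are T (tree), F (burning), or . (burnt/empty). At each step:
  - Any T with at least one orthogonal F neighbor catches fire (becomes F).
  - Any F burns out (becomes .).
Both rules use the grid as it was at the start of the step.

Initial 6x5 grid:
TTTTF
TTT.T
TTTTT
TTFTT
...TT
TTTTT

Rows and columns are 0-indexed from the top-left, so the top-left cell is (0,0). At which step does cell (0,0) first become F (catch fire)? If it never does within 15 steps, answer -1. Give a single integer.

Step 1: cell (0,0)='T' (+5 fires, +2 burnt)
Step 2: cell (0,0)='T' (+8 fires, +5 burnt)
Step 3: cell (0,0)='T' (+5 fires, +8 burnt)
Step 4: cell (0,0)='F' (+4 fires, +5 burnt)
  -> target ignites at step 4
Step 5: cell (0,0)='.' (+1 fires, +4 burnt)
Step 6: cell (0,0)='.' (+1 fires, +1 burnt)
Step 7: cell (0,0)='.' (+0 fires, +1 burnt)
  fire out at step 7

4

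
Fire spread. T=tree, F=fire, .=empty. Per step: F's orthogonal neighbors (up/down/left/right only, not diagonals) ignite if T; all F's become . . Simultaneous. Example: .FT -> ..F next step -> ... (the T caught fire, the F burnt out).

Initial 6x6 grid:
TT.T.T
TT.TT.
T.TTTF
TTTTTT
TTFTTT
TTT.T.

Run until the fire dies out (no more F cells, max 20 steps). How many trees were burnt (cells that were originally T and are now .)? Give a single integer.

Answer: 26

Derivation:
Step 1: +6 fires, +2 burnt (F count now 6)
Step 2: +10 fires, +6 burnt (F count now 10)
Step 3: +4 fires, +10 burnt (F count now 4)
Step 4: +2 fires, +4 burnt (F count now 2)
Step 5: +1 fires, +2 burnt (F count now 1)
Step 6: +2 fires, +1 burnt (F count now 2)
Step 7: +1 fires, +2 burnt (F count now 1)
Step 8: +0 fires, +1 burnt (F count now 0)
Fire out after step 8
Initially T: 27, now '.': 35
Total burnt (originally-T cells now '.'): 26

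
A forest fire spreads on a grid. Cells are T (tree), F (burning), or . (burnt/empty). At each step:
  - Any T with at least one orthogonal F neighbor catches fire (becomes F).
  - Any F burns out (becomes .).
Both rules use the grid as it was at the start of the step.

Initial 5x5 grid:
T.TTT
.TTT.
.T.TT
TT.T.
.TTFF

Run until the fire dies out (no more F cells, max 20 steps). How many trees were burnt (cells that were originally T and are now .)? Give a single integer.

Step 1: +2 fires, +2 burnt (F count now 2)
Step 2: +2 fires, +2 burnt (F count now 2)
Step 3: +3 fires, +2 burnt (F count now 3)
Step 4: +4 fires, +3 burnt (F count now 4)
Step 5: +3 fires, +4 burnt (F count now 3)
Step 6: +0 fires, +3 burnt (F count now 0)
Fire out after step 6
Initially T: 15, now '.': 24
Total burnt (originally-T cells now '.'): 14

Answer: 14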